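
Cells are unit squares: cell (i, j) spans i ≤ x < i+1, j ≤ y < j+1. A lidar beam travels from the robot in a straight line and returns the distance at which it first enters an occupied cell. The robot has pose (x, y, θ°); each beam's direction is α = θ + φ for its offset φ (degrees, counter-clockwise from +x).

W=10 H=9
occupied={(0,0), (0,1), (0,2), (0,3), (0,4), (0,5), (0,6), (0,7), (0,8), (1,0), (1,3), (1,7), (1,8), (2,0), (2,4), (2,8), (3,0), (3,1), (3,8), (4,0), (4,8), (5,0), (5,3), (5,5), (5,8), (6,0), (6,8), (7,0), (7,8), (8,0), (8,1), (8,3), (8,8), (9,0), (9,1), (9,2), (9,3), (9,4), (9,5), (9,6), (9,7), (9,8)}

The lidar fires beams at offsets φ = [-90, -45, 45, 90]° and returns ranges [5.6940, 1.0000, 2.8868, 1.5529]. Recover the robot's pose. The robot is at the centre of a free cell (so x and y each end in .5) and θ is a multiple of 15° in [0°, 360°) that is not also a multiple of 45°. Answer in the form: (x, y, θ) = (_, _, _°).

(x, y, θ) = (6.5, 2.5, 165°)

The pose lattice has 48·16 = 768 candidates. Test each by forward raycasting.
  (8.5, 6.5, 330°): beam 1 = 6.3509 ≠ 5.6940 ✗
  (3.5, 4.5, 195°): beam 1 = 3.6235 ≠ 5.6940 ✗
  (6.5, 6.5, 15°): beam 2 = 2.8868 ≠ 1.0000 ✗
  (7.5, 5.5, 105°): beam 1 = 1.5529 ≠ 5.6940 ✗
  …
  (6.5, 2.5, 165°): r_1=5.6940, r_2=1.0000, r_3=2.8868, r_4=1.5529 — all match ✓
Only this pose fits every beam.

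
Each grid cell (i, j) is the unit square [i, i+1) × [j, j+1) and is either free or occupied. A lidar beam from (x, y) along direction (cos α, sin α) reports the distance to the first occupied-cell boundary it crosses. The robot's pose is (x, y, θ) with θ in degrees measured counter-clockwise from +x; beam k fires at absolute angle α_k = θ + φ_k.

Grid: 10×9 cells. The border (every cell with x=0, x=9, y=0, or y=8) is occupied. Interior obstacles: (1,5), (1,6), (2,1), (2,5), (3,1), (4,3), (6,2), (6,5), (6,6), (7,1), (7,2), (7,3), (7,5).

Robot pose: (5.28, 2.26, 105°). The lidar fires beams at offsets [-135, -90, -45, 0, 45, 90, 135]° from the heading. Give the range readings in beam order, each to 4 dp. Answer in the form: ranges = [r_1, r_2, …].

beam 1: φ=-135°, α=330°
  cosα=0.8660 sinα=-0.5000 | (5,2) | tMaxX 0.8314 tMaxY 0.5200 | tΔX 1.1547 tΔY 2.0000
    t=0.5200 [y] (5,1)
    t=0.8314 [x] (6,1)
    t=1.9861 [x] (7,1) — stop
  → r_1 = 1.9861
beam 2: φ=-90°, α=15°
  cosα=0.9659 sinα=0.2588 | (5,2) | tMaxX 0.7454 tMaxY 2.8591 | tΔX 1.0353 tΔY 3.8637
    t=0.7454 [x] (6,2) — stop
  → r_2 = 0.7454
beam 3: φ=-45°, α=60°
  cosα=0.5000 sinα=0.8660 | (5,2) | tMaxX 1.4400 tMaxY 0.8545 | tΔX 2.0000 tΔY 1.1547
    t=0.8545 [y] (5,3)
    t=1.4400 [x] (6,3)
    t=2.0092 [y] (6,4)
    t=3.1639 [y] (6,5) — stop
  → r_3 = 3.1639
beam 4: φ=0°, α=105°
  cosα=-0.2588 sinα=0.9659 | (5,2) | tMaxX 1.0818 tMaxY 0.7661 | tΔX 3.8637 tΔY 1.0353
    t=0.7661 [y] (5,3)
    t=1.0818 [x] (4,3) — stop
  → r_4 = 1.0818
beam 5: φ=45°, α=150°
  cosα=-0.8660 sinα=0.5000 | (5,2) | tMaxX 0.3233 tMaxY 1.4800 | tΔX 1.1547 tΔY 2.0000
    t=0.3233 [x] (4,2)
    t=1.4780 [x] (3,2)
    t=1.4800 [y] (3,3)
    t=2.6327 [x] (2,3)
    t=3.4800 [y] (2,4)
    t=3.7874 [x] (1,4)
    t=4.9421 [x] (0,4) — stop
  → r_5 = 4.9421
beam 6: φ=90°, α=195°
  cosα=-0.9659 sinα=-0.2588 | (5,2) | tMaxX 0.2899 tMaxY 1.0046 | tΔX 1.0353 tΔY 3.8637
    t=0.2899 [x] (4,2)
    t=1.0046 [y] (4,1)
    t=1.3252 [x] (3,1) — stop
  → r_6 = 1.3252
beam 7: φ=135°, α=240°
  cosα=-0.5000 sinα=-0.8660 | (5,2) | tMaxX 0.5600 tMaxY 0.3002 | tΔX 2.0000 tΔY 1.1547
    t=0.3002 [y] (5,1)
    t=0.5600 [x] (4,1)
    t=1.4549 [y] (4,0) — stop
  → r_7 = 1.4549

ranges = [1.9861, 0.7454, 3.1639, 1.0818, 4.9421, 1.3252, 1.4549]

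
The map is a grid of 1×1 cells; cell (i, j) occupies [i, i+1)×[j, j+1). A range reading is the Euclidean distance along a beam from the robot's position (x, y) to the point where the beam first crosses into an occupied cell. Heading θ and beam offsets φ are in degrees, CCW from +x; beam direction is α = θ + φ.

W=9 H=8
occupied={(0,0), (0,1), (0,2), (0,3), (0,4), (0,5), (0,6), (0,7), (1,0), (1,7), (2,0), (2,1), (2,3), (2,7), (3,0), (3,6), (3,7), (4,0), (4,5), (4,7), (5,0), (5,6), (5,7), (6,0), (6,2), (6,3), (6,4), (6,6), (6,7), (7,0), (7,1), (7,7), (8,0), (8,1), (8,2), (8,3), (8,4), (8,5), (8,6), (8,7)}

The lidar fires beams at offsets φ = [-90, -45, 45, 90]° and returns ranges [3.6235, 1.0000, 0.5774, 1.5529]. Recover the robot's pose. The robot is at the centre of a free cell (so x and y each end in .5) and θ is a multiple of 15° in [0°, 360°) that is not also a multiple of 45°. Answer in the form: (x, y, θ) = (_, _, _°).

(x, y, θ) = (5.5, 4.5, 345°)

Candidates: 32 free-cell centres × 16 headings = 512 poses. Raycast each; keep the one whose scan matches to 4 dp.
  (1.5, 6.5, 150°): beam 1 = 0.5774 ≠ 3.6235 ✗
  (3.5, 1.5, 300°): beam 1 = 0.5774 ≠ 3.6235 ✗
  (1.5, 4.5, 60°): beam 1 = 1.0000 ≠ 3.6235 ✗
  (7.5, 6.5, 75°): beam 1 = 0.5176 ≠ 3.6235 ✗
  (3.5, 4.5, 30°): beam 1 = 4.0415 ≠ 3.6235 ✗
  …
  (5.5, 4.5, 345°): r_1=3.6235, r_2=1.0000, r_3=0.5774, r_4=1.5529 — all match ✓
No second candidate reproduces the full scan.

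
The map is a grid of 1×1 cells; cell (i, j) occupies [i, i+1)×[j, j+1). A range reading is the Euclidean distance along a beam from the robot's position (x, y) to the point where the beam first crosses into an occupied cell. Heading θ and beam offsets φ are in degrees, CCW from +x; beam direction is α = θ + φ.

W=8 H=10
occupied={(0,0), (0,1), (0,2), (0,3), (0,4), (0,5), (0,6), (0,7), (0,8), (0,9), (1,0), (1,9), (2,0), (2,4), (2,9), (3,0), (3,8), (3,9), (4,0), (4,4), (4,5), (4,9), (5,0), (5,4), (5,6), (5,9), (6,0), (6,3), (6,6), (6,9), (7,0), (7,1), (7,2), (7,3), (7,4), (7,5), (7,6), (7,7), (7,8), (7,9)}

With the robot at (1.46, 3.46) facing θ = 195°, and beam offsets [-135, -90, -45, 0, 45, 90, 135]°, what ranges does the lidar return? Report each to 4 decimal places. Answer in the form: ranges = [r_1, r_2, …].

ranges = [1.0800, 1.7773, 0.5312, 0.4762, 0.9200, 2.5468, 4.9200]

beam 1: φ=-135°, α=60°
  dir = (cos 60°, sin 60°) = (0.5000, 0.8660); from cell (1,3)
  next x-line at t=1.0800, next y-line at t=0.6235; Δt_x=2.0000, Δt_y=1.1547
    y: enter (1,4) at t=0.6235
    x: enter (2,4) at t=1.0800 ← occupied
  → r_1 = 1.0800
beam 2: φ=-90°, α=105°
  dir = (cos 105°, sin 105°) = (-0.2588, 0.9659); from cell (1,3)
  next x-line at t=1.7773, next y-line at t=0.5590; Δt_x=3.8637, Δt_y=1.0353
    y: enter (1,4) at t=0.5590
    y: enter (1,5) at t=1.5943
    x: enter (0,5) at t=1.7773 ← occupied
  → r_2 = 1.7773
beam 3: φ=-45°, α=150°
  dir = (cos 150°, sin 150°) = (-0.8660, 0.5000); from cell (1,3)
  next x-line at t=0.5312, next y-line at t=1.0800; Δt_x=1.1547, Δt_y=2.0000
    x: enter (0,3) at t=0.5312 ← occupied
  → r_3 = 0.5312
beam 4: φ=0°, α=195°
  dir = (cos 195°, sin 195°) = (-0.9659, -0.2588); from cell (1,3)
  next x-line at t=0.4762, next y-line at t=1.7773; Δt_x=1.0353, Δt_y=3.8637
    x: enter (0,3) at t=0.4762 ← occupied
  → r_4 = 0.4762
beam 5: φ=45°, α=240°
  dir = (cos 240°, sin 240°) = (-0.5000, -0.8660); from cell (1,3)
  next x-line at t=0.9200, next y-line at t=0.5312; Δt_x=2.0000, Δt_y=1.1547
    y: enter (1,2) at t=0.5312
    x: enter (0,2) at t=0.9200 ← occupied
  → r_5 = 0.9200
beam 6: φ=90°, α=285°
  dir = (cos 285°, sin 285°) = (0.2588, -0.9659); from cell (1,3)
  next x-line at t=2.0864, next y-line at t=0.4762; Δt_x=3.8637, Δt_y=1.0353
    y: enter (1,2) at t=0.4762
    y: enter (1,1) at t=1.5115
    x: enter (2,1) at t=2.0864
    y: enter (2,0) at t=2.5468 ← occupied
  → r_6 = 2.5468
beam 7: φ=135°, α=330°
  dir = (cos 330°, sin 330°) = (0.8660, -0.5000); from cell (1,3)
  next x-line at t=0.6235, next y-line at t=0.9200; Δt_x=1.1547, Δt_y=2.0000
    x: enter (2,3) at t=0.6235
    y: enter (2,2) at t=0.9200
    x: enter (3,2) at t=1.7782
    y: enter (3,1) at t=2.9200
    x: enter (4,1) at t=2.9329
    x: enter (5,1) at t=4.0876
    y: enter (5,0) at t=4.9200 ← occupied
  → r_7 = 4.9200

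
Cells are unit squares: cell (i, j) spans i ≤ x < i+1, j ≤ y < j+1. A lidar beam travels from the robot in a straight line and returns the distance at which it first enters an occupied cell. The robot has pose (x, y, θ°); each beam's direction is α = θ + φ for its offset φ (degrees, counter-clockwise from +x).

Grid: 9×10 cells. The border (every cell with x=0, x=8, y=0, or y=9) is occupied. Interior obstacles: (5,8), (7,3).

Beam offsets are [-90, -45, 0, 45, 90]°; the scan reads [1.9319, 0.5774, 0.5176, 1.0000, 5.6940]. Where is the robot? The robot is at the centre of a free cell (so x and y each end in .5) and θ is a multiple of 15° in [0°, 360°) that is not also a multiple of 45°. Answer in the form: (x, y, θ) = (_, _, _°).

Enumerate (i+0.5, j+0.5, θ) over the 54 free cells and 16 admissible headings. For each, cast all 5 beams and compare to the given ranges.
  (4.5, 1.5, 330°): beam 1 = 0.5774 ≠ 1.9319 ✗
  (6.5, 8.5, 75°): beam 1 = 1.5529 ≠ 1.9319 ✗
  (3.5, 7.5, 330°): beam 1 = 5.0000 ≠ 1.9319 ✗
  …
  (1.5, 6.5, 195°): r_1=1.9319, r_2=0.5774, r_3=0.5176, r_4=1.0000, r_5=5.6940 — all match ✓
Only this pose fits every beam.

(x, y, θ) = (1.5, 6.5, 195°)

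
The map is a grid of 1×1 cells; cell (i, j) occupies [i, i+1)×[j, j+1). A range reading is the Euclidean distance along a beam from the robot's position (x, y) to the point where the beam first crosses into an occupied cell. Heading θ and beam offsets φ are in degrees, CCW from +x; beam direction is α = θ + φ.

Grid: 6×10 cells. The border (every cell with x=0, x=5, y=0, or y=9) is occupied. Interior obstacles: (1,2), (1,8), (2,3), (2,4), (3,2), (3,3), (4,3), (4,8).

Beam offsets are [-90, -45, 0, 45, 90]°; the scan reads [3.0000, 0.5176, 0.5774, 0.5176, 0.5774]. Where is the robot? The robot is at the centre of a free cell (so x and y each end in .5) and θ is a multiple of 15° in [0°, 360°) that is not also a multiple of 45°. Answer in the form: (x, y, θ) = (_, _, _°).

Enumerate (i+0.5, j+0.5, θ) over the 24 free cells and 16 admissible headings. For each, cast all 5 beams and compare to the given ranges.
  (1.5, 4.5, 330°): beam 1 = 1.0000 ≠ 3.0000 ✗
  (1.5, 7.5, 75°): beam 1 = 3.6235 ≠ 3.0000 ✗
  (1.5, 3.5, 255°): beam 1 = 0.5176 ≠ 3.0000 ✗
  …
  (3.5, 8.5, 30°): r_1=3.0000, r_2=0.5176, r_3=0.5774, r_4=0.5176, r_5=0.5774 — all match ✓
Only this pose fits every beam.

(x, y, θ) = (3.5, 8.5, 30°)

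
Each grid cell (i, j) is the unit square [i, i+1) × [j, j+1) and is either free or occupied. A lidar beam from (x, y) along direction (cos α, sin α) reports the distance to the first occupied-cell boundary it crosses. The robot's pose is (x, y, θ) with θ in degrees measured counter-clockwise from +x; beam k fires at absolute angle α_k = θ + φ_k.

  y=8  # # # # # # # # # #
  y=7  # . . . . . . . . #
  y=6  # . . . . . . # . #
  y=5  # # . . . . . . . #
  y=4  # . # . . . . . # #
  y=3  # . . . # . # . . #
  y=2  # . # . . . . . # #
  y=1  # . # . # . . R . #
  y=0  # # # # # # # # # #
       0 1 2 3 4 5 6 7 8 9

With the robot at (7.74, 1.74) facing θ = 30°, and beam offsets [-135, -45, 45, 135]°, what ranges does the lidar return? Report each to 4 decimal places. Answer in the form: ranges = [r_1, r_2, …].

beam 1: φ=-135°, α=255°
  cosα=-0.2588 sinα=-0.9659 | (7,1) | tMaxX 2.8591 tMaxY 0.7661 | tΔX 3.8637 tΔY 1.0353
    t=0.7661 [y] (7,0) — stop
  → r_1 = 0.7661
beam 2: φ=-45°, α=345°
  cosα=0.9659 sinα=-0.2588 | (7,1) | tMaxX 0.2692 tMaxY 2.8591 | tΔX 1.0353 tΔY 3.8637
    t=0.2692 [x] (8,1)
    t=1.3044 [x] (9,1) — stop
  → r_2 = 1.3044
beam 3: φ=45°, α=75°
  cosα=0.2588 sinα=0.9659 | (7,1) | tMaxX 1.0046 tMaxY 0.2692 | tΔX 3.8637 tΔY 1.0353
    t=0.2692 [y] (7,2)
    t=1.0046 [x] (8,2) — stop
  → r_3 = 1.0046
beam 4: φ=135°, α=165°
  cosα=-0.9659 sinα=0.2588 | (7,1) | tMaxX 0.7661 tMaxY 1.0046 | tΔX 1.0353 tΔY 3.8637
    t=0.7661 [x] (6,1)
    t=1.0046 [y] (6,2)
    t=1.8014 [x] (5,2)
    t=2.8367 [x] (4,2)
    t=3.8719 [x] (3,2)
    t=4.8683 [y] (3,3)
    t=4.9072 [x] (2,3)
    t=5.9425 [x] (1,3)
    t=6.9778 [x] (0,3) — stop
  → r_4 = 6.9778

ranges = [0.7661, 1.3044, 1.0046, 6.9778]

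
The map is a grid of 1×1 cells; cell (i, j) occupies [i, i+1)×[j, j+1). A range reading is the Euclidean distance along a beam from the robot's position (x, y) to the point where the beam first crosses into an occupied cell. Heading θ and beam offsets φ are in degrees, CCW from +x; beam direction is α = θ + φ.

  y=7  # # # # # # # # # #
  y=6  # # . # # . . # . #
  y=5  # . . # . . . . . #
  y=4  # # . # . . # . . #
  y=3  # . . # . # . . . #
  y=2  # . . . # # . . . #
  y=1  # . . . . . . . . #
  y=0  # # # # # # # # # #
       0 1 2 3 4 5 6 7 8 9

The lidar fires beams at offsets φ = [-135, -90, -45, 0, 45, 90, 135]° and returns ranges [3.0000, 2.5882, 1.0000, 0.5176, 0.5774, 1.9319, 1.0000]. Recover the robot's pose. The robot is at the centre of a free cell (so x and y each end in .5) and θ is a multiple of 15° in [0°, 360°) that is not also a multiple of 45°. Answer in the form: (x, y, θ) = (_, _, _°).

Enumerate (i+0.5, j+0.5, θ) over the 36 free cells and 16 admissible headings. For each, cast all 7 beams and compare to the given ranges.
  (6.5, 1.5, 195°): beam 1 = 5.0000 ≠ 3.0000 ✗
  (5.5, 5.5, 30°): beam 1 = 1.5529 ≠ 3.0000 ✗
  (6.5, 6.5, 195°): beam 1 = 0.5774 ≠ 3.0000 ✗
  (7.5, 5.5, 150°): beam 1 = 1.5529 ≠ 3.0000 ✗
  …
  (3.5, 1.5, 255°): r_1=3.0000, r_2=2.5882, r_3=1.0000, r_4=0.5176, r_5=0.5774, r_6=1.9319, r_7=1.0000 — all match ✓
No second candidate reproduces the full scan.

(x, y, θ) = (3.5, 1.5, 255°)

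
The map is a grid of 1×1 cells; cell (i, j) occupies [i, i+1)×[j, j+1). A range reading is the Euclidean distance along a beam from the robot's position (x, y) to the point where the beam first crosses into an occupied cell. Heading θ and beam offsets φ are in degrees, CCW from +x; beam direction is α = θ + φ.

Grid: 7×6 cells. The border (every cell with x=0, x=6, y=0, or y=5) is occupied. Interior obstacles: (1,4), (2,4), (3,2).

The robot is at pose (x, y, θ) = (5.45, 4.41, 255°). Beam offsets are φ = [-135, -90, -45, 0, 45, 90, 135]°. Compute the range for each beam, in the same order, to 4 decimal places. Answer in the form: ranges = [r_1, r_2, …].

ranges = [0.6813, 2.2796, 2.8200, 3.5303, 1.1000, 0.5694, 0.6351]

beam 1: φ=-135°, α=120°
  cosα=-0.5000 sinα=0.8660 | (5,4) | tMaxX 0.9000 tMaxY 0.6813 | tΔX 2.0000 tΔY 1.1547
    t=0.6813 [y] (5,5) — stop
  → r_1 = 0.6813
beam 2: φ=-90°, α=165°
  cosα=-0.9659 sinα=0.2588 | (5,4) | tMaxX 0.4659 tMaxY 2.2796 | tΔX 1.0353 tΔY 3.8637
    t=0.4659 [x] (4,4)
    t=1.5012 [x] (3,4)
    t=2.2796 [y] (3,5) — stop
  → r_2 = 2.2796
beam 3: φ=-45°, α=210°
  cosα=-0.8660 sinα=-0.5000 | (5,4) | tMaxX 0.5196 tMaxY 0.8200 | tΔX 1.1547 tΔY 2.0000
    t=0.5196 [x] (4,4)
    t=0.8200 [y] (4,3)
    t=1.6743 [x] (3,3)
    t=2.8200 [y] (3,2) — stop
  → r_3 = 2.8200
beam 4: φ=0°, α=255°
  cosα=-0.2588 sinα=-0.9659 | (5,4) | tMaxX 1.7387 tMaxY 0.4245 | tΔX 3.8637 tΔY 1.0353
    t=0.4245 [y] (5,3)
    t=1.4597 [y] (5,2)
    t=1.7387 [x] (4,2)
    t=2.4950 [y] (4,1)
    t=3.5303 [y] (4,0) — stop
  → r_4 = 3.5303
beam 5: φ=45°, α=300°
  cosα=0.5000 sinα=-0.8660 | (5,4) | tMaxX 1.1000 tMaxY 0.4734 | tΔX 2.0000 tΔY 1.1547
    t=0.4734 [y] (5,3)
    t=1.1000 [x] (6,3) — stop
  → r_5 = 1.1000
beam 6: φ=90°, α=345°
  cosα=0.9659 sinα=-0.2588 | (5,4) | tMaxX 0.5694 tMaxY 1.5841 | tΔX 1.0353 tΔY 3.8637
    t=0.5694 [x] (6,4) — stop
  → r_6 = 0.5694
beam 7: φ=135°, α=30°
  cosα=0.8660 sinα=0.5000 | (5,4) | tMaxX 0.6351 tMaxY 1.1800 | tΔX 1.1547 tΔY 2.0000
    t=0.6351 [x] (6,4) — stop
  → r_7 = 0.6351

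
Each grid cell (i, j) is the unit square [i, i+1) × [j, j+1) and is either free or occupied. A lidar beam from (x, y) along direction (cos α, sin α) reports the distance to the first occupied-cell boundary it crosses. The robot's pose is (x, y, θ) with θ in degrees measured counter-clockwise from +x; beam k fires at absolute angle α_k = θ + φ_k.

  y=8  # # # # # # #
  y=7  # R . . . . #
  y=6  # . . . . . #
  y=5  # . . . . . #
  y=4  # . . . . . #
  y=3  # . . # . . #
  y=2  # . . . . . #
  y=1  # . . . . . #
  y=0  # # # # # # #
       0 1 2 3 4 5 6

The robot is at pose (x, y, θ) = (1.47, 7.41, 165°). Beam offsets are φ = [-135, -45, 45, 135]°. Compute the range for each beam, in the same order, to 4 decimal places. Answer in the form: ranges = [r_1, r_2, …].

beam 1: φ=-135°, α=30°
  cosα=0.8660 sinα=0.5000 | (1,7) | tMaxX 0.6120 tMaxY 1.1800 | tΔX 1.1547 tΔY 2.0000
    t=0.6120 [x] (2,7)
    t=1.1800 [y] (2,8) — stop
  → r_1 = 1.1800
beam 2: φ=-45°, α=120°
  cosα=-0.5000 sinα=0.8660 | (1,7) | tMaxX 0.9400 tMaxY 0.6813 | tΔX 2.0000 tΔY 1.1547
    t=0.6813 [y] (1,8) — stop
  → r_2 = 0.6813
beam 3: φ=45°, α=210°
  cosα=-0.8660 sinα=-0.5000 | (1,7) | tMaxX 0.5427 tMaxY 0.8200 | tΔX 1.1547 tΔY 2.0000
    t=0.5427 [x] (0,7) — stop
  → r_3 = 0.5427
beam 4: φ=135°, α=300°
  cosα=0.5000 sinα=-0.8660 | (1,7) | tMaxX 1.0600 tMaxY 0.4734 | tΔX 2.0000 tΔY 1.1547
    t=0.4734 [y] (1,6)
    t=1.0600 [x] (2,6)
    t=1.6281 [y] (2,5)
    t=2.7828 [y] (2,4)
    t=3.0600 [x] (3,4)
    t=3.9375 [y] (3,3) — stop
  → r_4 = 3.9375

ranges = [1.1800, 0.6813, 0.5427, 3.9375]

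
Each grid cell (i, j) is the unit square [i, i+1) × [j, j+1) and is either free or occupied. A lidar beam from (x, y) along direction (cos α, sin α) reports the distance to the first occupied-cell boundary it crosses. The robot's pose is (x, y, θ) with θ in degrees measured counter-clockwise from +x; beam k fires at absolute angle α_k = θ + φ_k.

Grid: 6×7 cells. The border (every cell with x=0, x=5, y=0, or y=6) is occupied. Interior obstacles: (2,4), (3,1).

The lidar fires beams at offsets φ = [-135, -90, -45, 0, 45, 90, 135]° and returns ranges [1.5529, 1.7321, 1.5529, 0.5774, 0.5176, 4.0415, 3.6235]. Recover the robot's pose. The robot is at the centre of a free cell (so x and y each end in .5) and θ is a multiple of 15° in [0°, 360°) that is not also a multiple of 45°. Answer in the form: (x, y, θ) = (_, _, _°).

(x, y, θ) = (3.5, 4.5, 150°)

The pose lattice has 18·16 = 288 candidates. Test each by forward raycasting.
  (4.5, 3.5, 345°): beam 1 = 4.0415 ≠ 1.5529 ✗
  (3.5, 5.5, 15°): beam 1 = 1.0000 ≠ 1.5529 ✗
  (4.5, 1.5, 255°): beam 1 = 3.0000 ≠ 1.5529 ✗
  (1.5, 3.5, 150°): beam 1 = 3.6235 ≠ 1.5529 ✗
  …
  (3.5, 4.5, 150°): r_1=1.5529, r_2=1.7321, r_3=1.5529, r_4=0.5774, r_5=0.5176, r_6=4.0415, r_7=3.6235 — all match ✓
Only this pose fits every beam.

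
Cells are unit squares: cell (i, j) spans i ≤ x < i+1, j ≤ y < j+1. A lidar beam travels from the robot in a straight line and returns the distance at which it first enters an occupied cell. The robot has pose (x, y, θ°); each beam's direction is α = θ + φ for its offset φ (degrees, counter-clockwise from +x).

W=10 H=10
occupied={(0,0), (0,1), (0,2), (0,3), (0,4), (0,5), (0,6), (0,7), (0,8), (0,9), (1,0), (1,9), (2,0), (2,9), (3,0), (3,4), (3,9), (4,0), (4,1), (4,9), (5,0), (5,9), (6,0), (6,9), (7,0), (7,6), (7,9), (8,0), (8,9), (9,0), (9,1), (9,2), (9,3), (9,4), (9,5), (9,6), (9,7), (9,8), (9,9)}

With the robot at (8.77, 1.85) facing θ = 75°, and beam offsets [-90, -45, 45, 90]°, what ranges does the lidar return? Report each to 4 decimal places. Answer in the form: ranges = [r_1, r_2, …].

beam 1: φ=-90°, α=345°
  direction (0.9659, -0.2588); cell (8,1); t to first gridline: x 0.2381, y 3.2841 (then +1.0353 / +3.8637)
    (9,1) via x @ 0.2381  # hit
  → r_1 = 0.2381
beam 2: φ=-45°, α=30°
  direction (0.8660, 0.5000); cell (8,1); t to first gridline: x 0.2656, y 0.3000 (then +1.1547 / +2.0000)
    (9,1) via x @ 0.2656  # hit
  → r_2 = 0.2656
beam 3: φ=45°, α=120°
  direction (-0.5000, 0.8660); cell (8,1); t to first gridline: x 1.5400, y 0.1732 (then +2.0000 / +1.1547)
    (8,2) via y @ 0.1732
    (8,3) via y @ 1.3279
    (7,3) via x @ 1.5400
    (7,4) via y @ 2.4826
    (6,4) via x @ 3.5400
    (6,5) via y @ 3.6373
    (6,6) via y @ 4.7920
    (5,6) via x @ 5.5400
    (5,7) via y @ 5.9467
    (5,8) via y @ 7.1014
    (4,8) via x @ 7.5400
    (4,9) via y @ 8.2561  # hit
  → r_3 = 8.2561
beam 4: φ=90°, α=165°
  direction (-0.9659, 0.2588); cell (8,1); t to first gridline: x 0.7972, y 0.5796 (then +1.0353 / +3.8637)
    (8,2) via y @ 0.5796
    (7,2) via x @ 0.7972
    (6,2) via x @ 1.8324
    (5,2) via x @ 2.8677
    (4,2) via x @ 3.9030
    (4,3) via y @ 4.4433
    (3,3) via x @ 4.9383
    (2,3) via x @ 5.9735
    (1,3) via x @ 7.0088
    (0,3) via x @ 8.0441  # hit
  → r_4 = 8.0441

ranges = [0.2381, 0.2656, 8.2561, 8.0441]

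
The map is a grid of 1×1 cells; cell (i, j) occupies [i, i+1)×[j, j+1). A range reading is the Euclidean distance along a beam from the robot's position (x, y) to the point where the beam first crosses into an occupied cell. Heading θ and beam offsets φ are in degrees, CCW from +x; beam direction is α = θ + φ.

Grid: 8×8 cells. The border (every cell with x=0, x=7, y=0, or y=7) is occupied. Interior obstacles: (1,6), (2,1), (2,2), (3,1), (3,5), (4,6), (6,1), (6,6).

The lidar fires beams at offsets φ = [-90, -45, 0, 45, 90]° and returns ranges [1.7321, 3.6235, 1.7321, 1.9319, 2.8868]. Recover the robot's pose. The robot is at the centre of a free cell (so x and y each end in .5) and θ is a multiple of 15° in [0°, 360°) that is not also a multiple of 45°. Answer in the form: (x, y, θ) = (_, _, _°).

Candidates: 28 free-cell centres × 16 headings = 448 poses. Raycast each; keep the one whose scan matches to 4 dp.
  (3.5, 6.5, 120°): beam 1 = 0.5774 ≠ 1.7321 ✗
  (1.5, 1.5, 150°): beam 1 = 1.0000 ≠ 1.7321 ✗
  (1.5, 3.5, 195°): beam 1 = 1.9319 ≠ 1.7321 ✗
  …
  (4.5, 3.5, 210°): r_1=1.7321, r_2=3.6235, r_3=1.7321, r_4=1.9319, r_5=2.8868 — all match ✓
Only this pose fits every beam.

(x, y, θ) = (4.5, 3.5, 210°)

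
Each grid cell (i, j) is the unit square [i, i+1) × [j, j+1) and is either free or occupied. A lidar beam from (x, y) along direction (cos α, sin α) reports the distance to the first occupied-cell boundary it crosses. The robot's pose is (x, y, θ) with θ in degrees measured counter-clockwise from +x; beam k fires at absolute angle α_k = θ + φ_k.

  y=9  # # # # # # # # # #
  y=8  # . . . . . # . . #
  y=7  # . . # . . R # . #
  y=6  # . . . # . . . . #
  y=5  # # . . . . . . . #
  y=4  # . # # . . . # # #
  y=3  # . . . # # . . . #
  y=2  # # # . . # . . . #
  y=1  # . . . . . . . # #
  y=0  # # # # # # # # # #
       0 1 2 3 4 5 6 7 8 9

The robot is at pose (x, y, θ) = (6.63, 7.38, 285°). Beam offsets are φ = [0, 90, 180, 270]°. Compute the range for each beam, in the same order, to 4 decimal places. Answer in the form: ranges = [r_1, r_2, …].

ranges = [2.4640, 0.3831, 0.6419, 1.6875]

beam 1: φ=0°, α=285°
  cosα=0.2588 sinα=-0.9659 | (6,7) | tMaxX 1.4296 tMaxY 0.3934 | tΔX 3.8637 tΔY 1.0353
    t=0.3934 [y] (6,6)
    t=1.4287 [y] (6,5)
    t=1.4296 [x] (7,5)
    t=2.4640 [y] (7,4) — stop
  → r_1 = 2.4640
beam 2: φ=90°, α=15°
  cosα=0.9659 sinα=0.2588 | (6,7) | tMaxX 0.3831 tMaxY 2.3955 | tΔX 1.0353 tΔY 3.8637
    t=0.3831 [x] (7,7) — stop
  → r_2 = 0.3831
beam 3: φ=180°, α=105°
  cosα=-0.2588 sinα=0.9659 | (6,7) | tMaxX 2.4341 tMaxY 0.6419 | tΔX 3.8637 tΔY 1.0353
    t=0.6419 [y] (6,8) — stop
  → r_3 = 0.6419
beam 4: φ=270°, α=195°
  cosα=-0.9659 sinα=-0.2588 | (6,7) | tMaxX 0.6522 tMaxY 1.4682 | tΔX 1.0353 tΔY 3.8637
    t=0.6522 [x] (5,7)
    t=1.4682 [y] (5,6)
    t=1.6875 [x] (4,6) — stop
  → r_4 = 1.6875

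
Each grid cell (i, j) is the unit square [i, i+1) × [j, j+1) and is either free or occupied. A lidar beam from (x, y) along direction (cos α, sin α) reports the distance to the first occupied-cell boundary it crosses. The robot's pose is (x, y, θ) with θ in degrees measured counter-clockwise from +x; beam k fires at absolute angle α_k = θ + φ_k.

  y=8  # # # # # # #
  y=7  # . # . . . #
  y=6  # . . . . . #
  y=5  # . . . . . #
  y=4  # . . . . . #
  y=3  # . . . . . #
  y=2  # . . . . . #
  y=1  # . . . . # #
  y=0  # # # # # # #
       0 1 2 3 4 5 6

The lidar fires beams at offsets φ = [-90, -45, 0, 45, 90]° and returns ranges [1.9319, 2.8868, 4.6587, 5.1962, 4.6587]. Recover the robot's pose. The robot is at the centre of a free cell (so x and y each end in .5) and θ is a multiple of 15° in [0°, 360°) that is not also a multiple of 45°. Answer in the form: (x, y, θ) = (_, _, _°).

(x, y, θ) = (5.5, 5.5, 165°)

The pose lattice has 33·16 = 528 candidates. Test each by forward raycasting.
  (1.5, 2.5, 300°): beam 1 = 0.5774 ≠ 1.9319 ✗
  (3.5, 3.5, 210°): beam 1 = 5.0000 ≠ 1.9319 ✗
  (1.5, 3.5, 150°): beam 1 = 5.1962 ≠ 1.9319 ✗
  (5.5, 6.5, 240°): beam 1 = 2.8868 ≠ 1.9319 ✗
  …
  (5.5, 5.5, 165°): r_1=1.9319, r_2=2.8868, r_3=4.6587, r_4=5.1962, r_5=4.6587 — all match ✓
Only this pose fits every beam.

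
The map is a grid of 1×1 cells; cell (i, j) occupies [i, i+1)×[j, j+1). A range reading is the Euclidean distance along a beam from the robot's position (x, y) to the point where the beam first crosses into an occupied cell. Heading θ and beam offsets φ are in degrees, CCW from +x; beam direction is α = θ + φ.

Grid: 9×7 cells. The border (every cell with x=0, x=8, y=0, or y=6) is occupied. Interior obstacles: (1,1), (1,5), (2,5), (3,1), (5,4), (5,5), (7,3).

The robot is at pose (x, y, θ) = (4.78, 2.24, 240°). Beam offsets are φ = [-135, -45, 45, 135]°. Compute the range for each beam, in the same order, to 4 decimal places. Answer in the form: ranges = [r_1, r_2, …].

beam 1: φ=-135°, α=105°
  dir = (cos 105°, sin 105°) = (-0.2588, 0.9659); from cell (4,2)
  next x-line at t=3.0137, next y-line at t=0.7868; Δt_x=3.8637, Δt_y=1.0353
    y: enter (4,3) at t=0.7868
    y: enter (4,4) at t=1.8221
    y: enter (4,5) at t=2.8574
    x: enter (3,5) at t=3.0137
    y: enter (3,6) at t=3.8926 ← occupied
  → r_1 = 3.8926
beam 2: φ=-45°, α=195°
  dir = (cos 195°, sin 195°) = (-0.9659, -0.2588); from cell (4,2)
  next x-line at t=0.8075, next y-line at t=0.9273; Δt_x=1.0353, Δt_y=3.8637
    x: enter (3,2) at t=0.8075
    y: enter (3,1) at t=0.9273 ← occupied
  → r_2 = 0.9273
beam 3: φ=45°, α=285°
  dir = (cos 285°, sin 285°) = (0.2588, -0.9659); from cell (4,2)
  next x-line at t=0.8500, next y-line at t=0.2485; Δt_x=3.8637, Δt_y=1.0353
    y: enter (4,1) at t=0.2485
    x: enter (5,1) at t=0.8500
    y: enter (5,0) at t=1.2837 ← occupied
  → r_3 = 1.2837
beam 4: φ=135°, α=15°
  dir = (cos 15°, sin 15°) = (0.9659, 0.2588); from cell (4,2)
  next x-line at t=0.2278, next y-line at t=2.9364; Δt_x=1.0353, Δt_y=3.8637
    x: enter (5,2) at t=0.2278
    x: enter (6,2) at t=1.2630
    x: enter (7,2) at t=2.2983
    y: enter (7,3) at t=2.9364 ← occupied
  → r_4 = 2.9364

ranges = [3.8926, 0.9273, 1.2837, 2.9364]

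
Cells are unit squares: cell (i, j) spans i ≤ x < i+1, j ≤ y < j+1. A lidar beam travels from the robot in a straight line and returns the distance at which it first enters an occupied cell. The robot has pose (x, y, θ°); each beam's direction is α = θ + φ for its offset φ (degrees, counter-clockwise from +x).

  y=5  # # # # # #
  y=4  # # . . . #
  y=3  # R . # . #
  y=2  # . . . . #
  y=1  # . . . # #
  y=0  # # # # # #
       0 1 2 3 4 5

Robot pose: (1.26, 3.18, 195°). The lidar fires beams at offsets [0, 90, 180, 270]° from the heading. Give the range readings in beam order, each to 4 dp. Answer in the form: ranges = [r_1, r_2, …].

beam 1: φ=0°, α=195°
  d=(-0.9659,-0.2588)  start (1,3)  tX=0.2692 tY=0.6955  stride 1/|dx|=1.0353 1/|dy|=3.8637
    cross x-line → (0,3), t=0.2692 (wall)
  → r_1 = 0.2692
beam 2: φ=90°, α=285°
  d=(0.2588,-0.9659)  start (1,3)  tX=2.8591 tY=0.1863  stride 1/|dx|=3.8637 1/|dy|=1.0353
    cross y-line → (1,2), t=0.1863
    cross y-line → (1,1), t=1.2216
    cross y-line → (1,0), t=2.2569 (wall)
  → r_2 = 2.2569
beam 3: φ=180°, α=15°
  d=(0.9659,0.2588)  start (1,3)  tX=0.7661 tY=3.1682  stride 1/|dx|=1.0353 1/|dy|=3.8637
    cross x-line → (2,3), t=0.7661
    cross x-line → (3,3), t=1.8014 (wall)
  → r_3 = 1.8014
beam 4: φ=270°, α=105°
  d=(-0.2588,0.9659)  start (1,3)  tX=1.0046 tY=0.8489  stride 1/|dx|=3.8637 1/|dy|=1.0353
    cross y-line → (1,4), t=0.8489 (wall)
  → r_4 = 0.8489

ranges = [0.2692, 2.2569, 1.8014, 0.8489]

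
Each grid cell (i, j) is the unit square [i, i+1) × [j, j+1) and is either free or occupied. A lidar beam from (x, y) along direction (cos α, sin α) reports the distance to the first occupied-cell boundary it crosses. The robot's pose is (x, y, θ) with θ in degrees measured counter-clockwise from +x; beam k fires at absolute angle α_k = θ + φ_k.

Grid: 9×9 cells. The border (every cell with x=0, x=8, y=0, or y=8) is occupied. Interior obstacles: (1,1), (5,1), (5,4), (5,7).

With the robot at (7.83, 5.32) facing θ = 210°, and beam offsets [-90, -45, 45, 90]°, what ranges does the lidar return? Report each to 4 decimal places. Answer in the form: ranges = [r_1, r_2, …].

beam 1: φ=-90°, α=120°
  cosα=-0.5000 sinα=0.8660 | (7,5) | tMaxX 1.6600 tMaxY 0.7852 | tΔX 2.0000 tΔY 1.1547
    t=0.7852 [y] (7,6)
    t=1.6600 [x] (6,6)
    t=1.9399 [y] (6,7)
    t=3.0946 [y] (6,8) — stop
  → r_1 = 3.0946
beam 2: φ=-45°, α=165°
  cosα=-0.9659 sinα=0.2588 | (7,5) | tMaxX 0.8593 tMaxY 2.6273 | tΔX 1.0353 tΔY 3.8637
    t=0.8593 [x] (6,5)
    t=1.8946 [x] (5,5)
    t=2.6273 [y] (5,6)
    t=2.9298 [x] (4,6)
    t=3.9651 [x] (3,6)
    t=5.0004 [x] (2,6)
    t=6.0357 [x] (1,6)
    t=6.4910 [y] (1,7)
    t=7.0709 [x] (0,7) — stop
  → r_2 = 7.0709
beam 3: φ=45°, α=255°
  cosα=-0.2588 sinα=-0.9659 | (7,5) | tMaxX 3.2069 tMaxY 0.3313 | tΔX 3.8637 tΔY 1.0353
    t=0.3313 [y] (7,4)
    t=1.3666 [y] (7,3)
    t=2.4018 [y] (7,2)
    t=3.2069 [x] (6,2)
    t=3.4371 [y] (6,1)
    t=4.4724 [y] (6,0) — stop
  → r_3 = 4.4724
beam 4: φ=90°, α=300°
  cosα=0.5000 sinα=-0.8660 | (7,5) | tMaxX 0.3400 tMaxY 0.3695 | tΔX 2.0000 tΔY 1.1547
    t=0.3400 [x] (8,5) — stop
  → r_4 = 0.3400

ranges = [3.0946, 7.0709, 4.4724, 0.3400]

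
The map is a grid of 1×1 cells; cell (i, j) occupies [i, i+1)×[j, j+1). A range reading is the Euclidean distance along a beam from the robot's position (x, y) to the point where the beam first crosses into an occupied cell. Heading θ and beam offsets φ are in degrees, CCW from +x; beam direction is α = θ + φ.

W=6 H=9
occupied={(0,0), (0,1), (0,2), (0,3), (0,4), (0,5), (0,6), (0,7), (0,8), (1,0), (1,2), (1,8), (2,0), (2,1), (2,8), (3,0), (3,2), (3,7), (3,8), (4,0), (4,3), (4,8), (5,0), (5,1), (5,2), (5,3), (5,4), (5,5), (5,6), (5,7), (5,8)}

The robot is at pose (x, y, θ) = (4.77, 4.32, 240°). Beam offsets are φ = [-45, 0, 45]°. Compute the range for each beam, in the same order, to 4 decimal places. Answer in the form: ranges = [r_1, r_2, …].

beam 1: φ=-45°, α=195°
  d=(-0.9659,-0.2588)  start (4,4)  tX=0.7972 tY=1.2364  stride 1/|dx|=1.0353 1/|dy|=3.8637
    cross x-line → (3,4), t=0.7972
    cross y-line → (3,3), t=1.2364
    cross x-line → (2,3), t=1.8324
    cross x-line → (1,3), t=2.8677
    cross x-line → (0,3), t=3.9030 (wall)
  → r_1 = 3.9030
beam 2: φ=0°, α=240°
  d=(-0.5000,-0.8660)  start (4,4)  tX=1.5400 tY=0.3695  stride 1/|dx|=2.0000 1/|dy|=1.1547
    cross y-line → (4,3), t=0.3695 (wall)
  → r_2 = 0.3695
beam 3: φ=45°, α=285°
  d=(0.2588,-0.9659)  start (4,4)  tX=0.8887 tY=0.3313  stride 1/|dx|=3.8637 1/|dy|=1.0353
    cross y-line → (4,3), t=0.3313 (wall)
  → r_3 = 0.3313

ranges = [3.9030, 0.3695, 0.3313]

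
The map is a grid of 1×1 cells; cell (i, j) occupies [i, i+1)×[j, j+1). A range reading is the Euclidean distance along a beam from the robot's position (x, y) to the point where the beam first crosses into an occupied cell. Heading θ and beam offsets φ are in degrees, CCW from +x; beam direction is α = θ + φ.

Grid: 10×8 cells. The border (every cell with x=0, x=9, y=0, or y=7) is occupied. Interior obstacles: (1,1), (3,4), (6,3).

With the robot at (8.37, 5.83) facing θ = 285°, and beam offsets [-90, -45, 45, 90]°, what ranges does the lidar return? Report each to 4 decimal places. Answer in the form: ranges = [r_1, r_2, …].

beam 1: φ=-90°, α=195°
  cosα=-0.9659 sinα=-0.2588 | (8,5) | tMaxX 0.3831 tMaxY 3.2069 | tΔX 1.0353 tΔY 3.8637
    t=0.3831 [x] (7,5)
    t=1.4183 [x] (6,5)
    t=2.4536 [x] (5,5)
    t=3.2069 [y] (5,4)
    t=3.4889 [x] (4,4)
    t=4.5242 [x] (3,4) — stop
  → r_1 = 4.5242
beam 2: φ=-45°, α=240°
  cosα=-0.5000 sinα=-0.8660 | (8,5) | tMaxX 0.7400 tMaxY 0.9584 | tΔX 2.0000 tΔY 1.1547
    t=0.7400 [x] (7,5)
    t=0.9584 [y] (7,4)
    t=2.1131 [y] (7,3)
    t=2.7400 [x] (6,3) — stop
  → r_2 = 2.7400
beam 3: φ=45°, α=330°
  cosα=0.8660 sinα=-0.5000 | (8,5) | tMaxX 0.7275 tMaxY 1.6600 | tΔX 1.1547 tΔY 2.0000
    t=0.7275 [x] (9,5) — stop
  → r_3 = 0.7275
beam 4: φ=90°, α=15°
  cosα=0.9659 sinα=0.2588 | (8,5) | tMaxX 0.6522 tMaxY 0.6568 | tΔX 1.0353 tΔY 3.8637
    t=0.6522 [x] (9,5) — stop
  → r_4 = 0.6522

ranges = [4.5242, 2.7400, 0.7275, 0.6522]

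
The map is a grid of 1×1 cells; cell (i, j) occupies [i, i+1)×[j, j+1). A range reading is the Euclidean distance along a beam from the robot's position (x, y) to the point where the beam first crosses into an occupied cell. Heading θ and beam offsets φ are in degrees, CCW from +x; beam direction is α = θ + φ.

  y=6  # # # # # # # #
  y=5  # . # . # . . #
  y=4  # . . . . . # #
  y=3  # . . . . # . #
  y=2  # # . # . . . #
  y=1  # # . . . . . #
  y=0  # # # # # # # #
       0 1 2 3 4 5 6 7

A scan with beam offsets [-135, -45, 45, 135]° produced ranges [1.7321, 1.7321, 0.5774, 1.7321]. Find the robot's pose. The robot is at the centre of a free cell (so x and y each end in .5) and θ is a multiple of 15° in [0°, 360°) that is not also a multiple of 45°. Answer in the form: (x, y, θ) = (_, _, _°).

(x, y, θ) = (2.5, 4.5, 75°)

The pose lattice has 23·16 = 368 candidates. Test each by forward raycasting.
  (2.5, 3.5, 285°): beam 2 = 1.0000 ≠ 1.7321 ✗
  (5.5, 1.5, 300°): beam 1 = 1.9319 ≠ 1.7321 ✗
  (2.5, 4.5, 330°): beam 1 = 1.5529 ≠ 1.7321 ✗
  (2.5, 2.5, 285°): beam 1 = 0.5774 ≠ 1.7321 ✗
  (1.5, 3.5, 300°): beam 1 = 0.5176 ≠ 1.7321 ✗
  …
  (2.5, 4.5, 75°): r_1=1.7321, r_2=1.7321, r_3=0.5774, r_4=1.7321 — all match ✓
Only this pose fits every beam.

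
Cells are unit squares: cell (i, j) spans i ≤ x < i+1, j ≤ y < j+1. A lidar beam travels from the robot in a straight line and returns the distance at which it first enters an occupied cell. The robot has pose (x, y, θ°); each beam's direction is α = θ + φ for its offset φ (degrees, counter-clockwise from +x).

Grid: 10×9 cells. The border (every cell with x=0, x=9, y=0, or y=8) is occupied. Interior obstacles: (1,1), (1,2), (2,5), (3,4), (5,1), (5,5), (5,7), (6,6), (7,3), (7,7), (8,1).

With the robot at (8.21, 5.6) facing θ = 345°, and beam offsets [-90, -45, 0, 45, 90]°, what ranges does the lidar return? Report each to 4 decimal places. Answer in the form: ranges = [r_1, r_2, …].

beam 1: φ=-90°, α=255°
  direction (-0.2588, -0.9659); cell (8,5); t to first gridline: x 0.8114, y 0.6212 (then +3.8637 / +1.0353)
    (8,4) via y @ 0.6212
    (7,4) via x @ 0.8114
    (7,3) via y @ 1.6564  # hit
  → r_1 = 1.6564
beam 2: φ=-45°, α=300°
  direction (0.5000, -0.8660); cell (8,5); t to first gridline: x 1.5800, y 0.6928 (then +2.0000 / +1.1547)
    (8,4) via y @ 0.6928
    (9,4) via x @ 1.5800  # hit
  → r_2 = 1.5800
beam 3: φ=0°, α=345°
  direction (0.9659, -0.2588); cell (8,5); t to first gridline: x 0.8179, y 2.3182 (then +1.0353 / +3.8637)
    (9,5) via x @ 0.8179  # hit
  → r_3 = 0.8179
beam 4: φ=45°, α=30°
  direction (0.8660, 0.5000); cell (8,5); t to first gridline: x 0.9122, y 0.8000 (then +1.1547 / +2.0000)
    (8,6) via y @ 0.8000
    (9,6) via x @ 0.9122  # hit
  → r_4 = 0.9122
beam 5: φ=90°, α=75°
  direction (0.2588, 0.9659); cell (8,5); t to first gridline: x 3.0523, y 0.4141 (then +3.8637 / +1.0353)
    (8,6) via y @ 0.4141
    (8,7) via y @ 1.4494
    (8,8) via y @ 2.4847  # hit
  → r_5 = 2.4847

ranges = [1.6564, 1.5800, 0.8179, 0.9122, 2.4847]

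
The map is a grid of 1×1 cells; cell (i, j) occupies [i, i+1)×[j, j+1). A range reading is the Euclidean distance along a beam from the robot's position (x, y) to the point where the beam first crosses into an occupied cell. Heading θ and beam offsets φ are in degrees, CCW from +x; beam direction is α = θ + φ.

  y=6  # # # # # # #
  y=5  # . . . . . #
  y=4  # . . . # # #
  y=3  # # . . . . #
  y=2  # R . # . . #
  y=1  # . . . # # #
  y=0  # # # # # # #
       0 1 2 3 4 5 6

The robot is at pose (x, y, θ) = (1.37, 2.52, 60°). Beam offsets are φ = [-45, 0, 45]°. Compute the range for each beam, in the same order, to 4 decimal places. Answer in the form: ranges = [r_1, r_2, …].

ranges = [1.6875, 0.5543, 0.4969]

beam 1: φ=-45°, α=15°
  direction (0.9659, 0.2588); cell (1,2); t to first gridline: x 0.6522, y 1.8546 (then +1.0353 / +3.8637)
    (2,2) via x @ 0.6522
    (3,2) via x @ 1.6875  # hit
  → r_1 = 1.6875
beam 2: φ=0°, α=60°
  direction (0.5000, 0.8660); cell (1,2); t to first gridline: x 1.2600, y 0.5543 (then +2.0000 / +1.1547)
    (1,3) via y @ 0.5543  # hit
  → r_2 = 0.5543
beam 3: φ=45°, α=105°
  direction (-0.2588, 0.9659); cell (1,2); t to first gridline: x 1.4296, y 0.4969 (then +3.8637 / +1.0353)
    (1,3) via y @ 0.4969  # hit
  → r_3 = 0.4969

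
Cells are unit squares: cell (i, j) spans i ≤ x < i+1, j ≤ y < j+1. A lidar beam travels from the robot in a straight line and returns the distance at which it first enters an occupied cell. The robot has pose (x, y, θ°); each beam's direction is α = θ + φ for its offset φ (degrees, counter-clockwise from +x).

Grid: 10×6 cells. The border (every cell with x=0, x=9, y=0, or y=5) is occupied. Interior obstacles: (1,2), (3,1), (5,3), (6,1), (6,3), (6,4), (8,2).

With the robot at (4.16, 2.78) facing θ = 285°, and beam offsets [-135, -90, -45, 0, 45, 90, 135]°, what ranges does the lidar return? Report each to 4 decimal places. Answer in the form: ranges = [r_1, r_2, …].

beam 1: φ=-135°, α=150°
  dir = (cos 150°, sin 150°) = (-0.8660, 0.5000); from cell (4,2)
  next x-line at t=0.1848, next y-line at t=0.4400; Δt_x=1.1547, Δt_y=2.0000
    x: enter (3,2) at t=0.1848
    y: enter (3,3) at t=0.4400
    x: enter (2,3) at t=1.3395
    y: enter (2,4) at t=2.4400
    x: enter (1,4) at t=2.4942
    x: enter (0,4) at t=3.6489 ← occupied
  → r_1 = 3.6489
beam 2: φ=-90°, α=195°
  dir = (cos 195°, sin 195°) = (-0.9659, -0.2588); from cell (4,2)
  next x-line at t=0.1656, next y-line at t=3.0137; Δt_x=1.0353, Δt_y=3.8637
    x: enter (3,2) at t=0.1656
    x: enter (2,2) at t=1.2009
    x: enter (1,2) at t=2.2362 ← occupied
  → r_2 = 2.2362
beam 3: φ=-45°, α=240°
  dir = (cos 240°, sin 240°) = (-0.5000, -0.8660); from cell (4,2)
  next x-line at t=0.3200, next y-line at t=0.9007; Δt_x=2.0000, Δt_y=1.1547
    x: enter (3,2) at t=0.3200
    y: enter (3,1) at t=0.9007 ← occupied
  → r_3 = 0.9007
beam 4: φ=0°, α=285°
  dir = (cos 285°, sin 285°) = (0.2588, -0.9659); from cell (4,2)
  next x-line at t=3.2455, next y-line at t=0.8075; Δt_x=3.8637, Δt_y=1.0353
    y: enter (4,1) at t=0.8075
    y: enter (4,0) at t=1.8428 ← occupied
  → r_4 = 1.8428
beam 5: φ=45°, α=330°
  dir = (cos 330°, sin 330°) = (0.8660, -0.5000); from cell (4,2)
  next x-line at t=0.9699, next y-line at t=1.5600; Δt_x=1.1547, Δt_y=2.0000
    x: enter (5,2) at t=0.9699
    y: enter (5,1) at t=1.5600
    x: enter (6,1) at t=2.1246 ← occupied
  → r_5 = 2.1246
beam 6: φ=90°, α=15°
  dir = (cos 15°, sin 15°) = (0.9659, 0.2588); from cell (4,2)
  next x-line at t=0.8696, next y-line at t=0.8500; Δt_x=1.0353, Δt_y=3.8637
    y: enter (4,3) at t=0.8500
    x: enter (5,3) at t=0.8696 ← occupied
  → r_6 = 0.8696
beam 7: φ=135°, α=60°
  dir = (cos 60°, sin 60°) = (0.5000, 0.8660); from cell (4,2)
  next x-line at t=1.6800, next y-line at t=0.2540; Δt_x=2.0000, Δt_y=1.1547
    y: enter (4,3) at t=0.2540
    y: enter (4,4) at t=1.4087
    x: enter (5,4) at t=1.6800
    y: enter (5,5) at t=2.5634 ← occupied
  → r_7 = 2.5634

ranges = [3.6489, 2.2362, 0.9007, 1.8428, 2.1246, 0.8696, 2.5634]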